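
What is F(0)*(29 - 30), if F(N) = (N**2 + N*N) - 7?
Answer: 7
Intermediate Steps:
F(N) = -7 + 2*N**2 (F(N) = (N**2 + N**2) - 7 = 2*N**2 - 7 = -7 + 2*N**2)
F(0)*(29 - 30) = (-7 + 2*0**2)*(29 - 30) = (-7 + 2*0)*(-1) = (-7 + 0)*(-1) = -7*(-1) = 7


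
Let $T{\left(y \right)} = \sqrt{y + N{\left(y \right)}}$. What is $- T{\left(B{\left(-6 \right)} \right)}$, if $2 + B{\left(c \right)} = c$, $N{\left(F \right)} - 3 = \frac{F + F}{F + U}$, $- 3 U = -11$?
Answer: $- \frac{i \sqrt{221}}{13} \approx - 1.1435 i$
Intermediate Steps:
$U = \frac{11}{3}$ ($U = \left(- \frac{1}{3}\right) \left(-11\right) = \frac{11}{3} \approx 3.6667$)
$N{\left(F \right)} = 3 + \frac{2 F}{\frac{11}{3} + F}$ ($N{\left(F \right)} = 3 + \frac{F + F}{F + \frac{11}{3}} = 3 + \frac{2 F}{\frac{11}{3} + F}$)
$B{\left(c \right)} = -2 + c$
$T{\left(y \right)} = \sqrt{y + \frac{3 \left(11 + 5 y\right)}{11 + 3 y}}$
$- T{\left(B{\left(-6 \right)} \right)} = - \sqrt{\frac{33 + 3 \left(-2 - 6\right)^{2} + 26 \left(-2 - 6\right)}{11 + 3 \left(-2 - 6\right)}} = - \sqrt{\frac{33 + 3 \left(-8\right)^{2} + 26 \left(-8\right)}{11 + 3 \left(-8\right)}} = - \sqrt{\frac{33 + 3 \cdot 64 - 208}{11 - 24}} = - \sqrt{\frac{33 + 192 - 208}{-13}} = - \sqrt{\left(- \frac{1}{13}\right) 17} = - \sqrt{- \frac{17}{13}} = - \frac{i \sqrt{221}}{13}$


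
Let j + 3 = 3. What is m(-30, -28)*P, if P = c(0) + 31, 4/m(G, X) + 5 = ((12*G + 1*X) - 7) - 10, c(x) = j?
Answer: -62/205 ≈ -0.30244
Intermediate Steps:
j = 0 (j = -3 + 3 = 0)
c(x) = 0
m(G, X) = 4/(-22 + X + 12*G) (m(G, X) = 4/(-5 + (((12*G + 1*X) - 7) - 10)) = 4/(-5 + (((12*G + X) - 7) - 10)) = 4/(-5 + (((X + 12*G) - 7) - 10)) = 4/(-5 + ((-7 + X + 12*G) - 10)) = 4/(-5 + (-17 + X + 12*G)) = 4/(-22 + X + 12*G))
P = 31 (P = 0 + 31 = 31)
m(-30, -28)*P = (4/(-22 - 28 + 12*(-30)))*31 = (4/(-22 - 28 - 360))*31 = (4/(-410))*31 = (4*(-1/410))*31 = -2/205*31 = -62/205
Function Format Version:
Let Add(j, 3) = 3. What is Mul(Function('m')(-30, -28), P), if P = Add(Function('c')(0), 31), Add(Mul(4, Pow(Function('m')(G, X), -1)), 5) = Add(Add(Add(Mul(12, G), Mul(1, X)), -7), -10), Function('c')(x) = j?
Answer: Rational(-62, 205) ≈ -0.30244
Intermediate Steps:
j = 0 (j = Add(-3, 3) = 0)
Function('c')(x) = 0
Function('m')(G, X) = Mul(4, Pow(Add(-22, X, Mul(12, G)), -1)) (Function('m')(G, X) = Mul(4, Pow(Add(-5, Add(Add(Add(Mul(12, G), Mul(1, X)), -7), -10)), -1)) = Mul(4, Pow(Add(-5, Add(Add(Add(Mul(12, G), X), -7), -10)), -1)) = Mul(4, Pow(Add(-5, Add(Add(Add(X, Mul(12, G)), -7), -10)), -1)) = Mul(4, Pow(Add(-5, Add(Add(-7, X, Mul(12, G)), -10)), -1)) = Mul(4, Pow(Add(-5, Add(-17, X, Mul(12, G))), -1)) = Mul(4, Pow(Add(-22, X, Mul(12, G)), -1)))
P = 31 (P = Add(0, 31) = 31)
Mul(Function('m')(-30, -28), P) = Mul(Mul(4, Pow(Add(-22, -28, Mul(12, -30)), -1)), 31) = Mul(Mul(4, Pow(Add(-22, -28, -360), -1)), 31) = Mul(Mul(4, Pow(-410, -1)), 31) = Mul(Mul(4, Rational(-1, 410)), 31) = Mul(Rational(-2, 205), 31) = Rational(-62, 205)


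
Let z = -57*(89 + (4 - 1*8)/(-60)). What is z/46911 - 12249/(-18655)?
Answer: 5051633/9211839 ≈ 0.54838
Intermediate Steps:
z = -25384/5 (z = -57*(89 + (4 - 8)*(-1/60)) = -57*(89 - 4*(-1/60)) = -57*(89 + 1/15) = -57*1336/15 = -25384/5 ≈ -5076.8)
z/46911 - 12249/(-18655) = -25384/5/46911 - 12249/(-18655) = -25384/5*1/46911 - 12249*(-1/18655) = -1336/12345 + 12249/18655 = 5051633/9211839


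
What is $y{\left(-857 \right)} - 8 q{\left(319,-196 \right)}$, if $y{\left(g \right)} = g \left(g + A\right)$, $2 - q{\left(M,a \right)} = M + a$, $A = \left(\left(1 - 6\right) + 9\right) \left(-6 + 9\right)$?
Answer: $725133$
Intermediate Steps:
$A = 12$ ($A = \left(\left(1 - 6\right) + 9\right) 3 = \left(-5 + 9\right) 3 = 4 \cdot 3 = 12$)
$q{\left(M,a \right)} = 2 - M - a$ ($q{\left(M,a \right)} = 2 - \left(M + a\right) = 2 - M - a$)
$y{\left(g \right)} = g \left(12 + g\right)$ ($y{\left(g \right)} = g \left(g + 12\right) = g \left(12 + g\right)$)
$y{\left(-857 \right)} - 8 q{\left(319,-196 \right)} = - 857 \left(12 - 857\right) - 8 \left(2 - 319 - -196\right) = \left(-857\right) \left(-845\right) - 8 \left(2 - 319 + 196\right) = 724165 - 8 \left(-121\right) = 724165 - -968 = 724165 + 968 = 725133$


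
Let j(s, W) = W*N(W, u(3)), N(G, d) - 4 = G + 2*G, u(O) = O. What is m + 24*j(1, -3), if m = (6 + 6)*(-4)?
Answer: 312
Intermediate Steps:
m = -48 (m = 12*(-4) = -48)
N(G, d) = 4 + 3*G (N(G, d) = 4 + (G + 2*G) = 4 + 3*G)
j(s, W) = W*(4 + 3*W)
m + 24*j(1, -3) = -48 + 24*(-3*(4 + 3*(-3))) = -48 + 24*(-3*(4 - 9)) = -48 + 24*(-3*(-5)) = -48 + 24*15 = -48 + 360 = 312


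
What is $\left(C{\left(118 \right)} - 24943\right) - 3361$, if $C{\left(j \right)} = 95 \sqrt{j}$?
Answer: $-28304 + 95 \sqrt{118} \approx -27272.0$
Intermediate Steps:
$\left(C{\left(118 \right)} - 24943\right) - 3361 = \left(95 \sqrt{118} - 24943\right) - 3361 = \left(-24943 + 95 \sqrt{118}\right) - 3361 = -28304 + 95 \sqrt{118}$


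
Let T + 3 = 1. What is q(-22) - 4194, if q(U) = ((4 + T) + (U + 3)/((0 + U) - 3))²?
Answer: -2616489/625 ≈ -4186.4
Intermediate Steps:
T = -2 (T = -3 + 1 = -2)
q(U) = (2 + (3 + U)/(-3 + U))² (q(U) = ((4 - 2) + (U + 3)/((0 + U) - 3))² = (2 + (3 + U)/(U - 3))² = (2 + (3 + U)/(-3 + U))²)
q(-22) - 4194 = 9*(-1 - 22)²/(-3 - 22)² - 4194 = 9*(-23)²/(-25)² - 4194 = 9*529*(1/625) - 4194 = 4761/625 - 4194 = -2616489/625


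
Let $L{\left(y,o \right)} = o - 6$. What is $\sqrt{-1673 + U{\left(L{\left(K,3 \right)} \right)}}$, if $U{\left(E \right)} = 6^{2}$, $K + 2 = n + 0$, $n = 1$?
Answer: $i \sqrt{1637} \approx 40.46 i$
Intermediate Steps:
$K = -1$ ($K = -2 + \left(1 + 0\right) = -2 + 1 = -1$)
$L{\left(y,o \right)} = -6 + o$
$U{\left(E \right)} = 36$
$\sqrt{-1673 + U{\left(L{\left(K,3 \right)} \right)}} = \sqrt{-1673 + 36} = \sqrt{-1637} = i \sqrt{1637}$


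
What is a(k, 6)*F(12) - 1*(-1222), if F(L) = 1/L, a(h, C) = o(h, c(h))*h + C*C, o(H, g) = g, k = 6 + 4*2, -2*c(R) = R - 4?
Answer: 7315/6 ≈ 1219.2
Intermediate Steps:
c(R) = 2 - R/2 (c(R) = -(R - 4)/2 = -(-4 + R)/2 = 2 - R/2)
k = 14 (k = 6 + 8 = 14)
a(h, C) = C² + h*(2 - h/2) (a(h, C) = (2 - h/2)*h + C*C = h*(2 - h/2) + C² = C² + h*(2 - h/2))
a(k, 6)*F(12) - 1*(-1222) = (6² - ½*14*(-4 + 14))/12 - 1*(-1222) = (36 - ½*14*10)*(1/12) + 1222 = (36 - 70)*(1/12) + 1222 = -34*1/12 + 1222 = -17/6 + 1222 = 7315/6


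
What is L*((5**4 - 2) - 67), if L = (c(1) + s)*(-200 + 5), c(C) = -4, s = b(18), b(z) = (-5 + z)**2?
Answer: -17889300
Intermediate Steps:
s = 169 (s = (-5 + 18)**2 = 13**2 = 169)
L = -32175 (L = (-4 + 169)*(-200 + 5) = 165*(-195) = -32175)
L*((5**4 - 2) - 67) = -32175*((5**4 - 2) - 67) = -32175*((625 - 2) - 67) = -32175*(623 - 67) = -32175*556 = -17889300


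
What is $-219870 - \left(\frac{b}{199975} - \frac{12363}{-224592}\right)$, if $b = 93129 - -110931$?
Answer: $- \frac{34649201348977}{157588720} \approx -2.1987 \cdot 10^{5}$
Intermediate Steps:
$b = 204060$ ($b = 93129 + 110931 = 204060$)
$-219870 - \left(\frac{b}{199975} - \frac{12363}{-224592}\right) = -219870 - \left(\frac{204060}{199975} - \frac{12363}{-224592}\right) = -219870 - \left(204060 \cdot \frac{1}{199975} - - \frac{4121}{74864}\right) = -219870 - \left(\frac{2148}{2105} + \frac{4121}{74864}\right) = -219870 - \frac{169482577}{157588720} = - \frac{34649201348977}{157588720}$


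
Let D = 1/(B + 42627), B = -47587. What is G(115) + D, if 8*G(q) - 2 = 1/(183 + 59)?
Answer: 150229/600160 ≈ 0.25031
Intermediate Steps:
G(q) = 485/1936 (G(q) = ¼ + 1/(8*(183 + 59)) = ¼ + (⅛)/242 = ¼ + (⅛)*(1/242) = ¼ + 1/1936 = 485/1936)
D = -1/4960 (D = 1/(-47587 + 42627) = 1/(-4960) = -1/4960 ≈ -0.00020161)
G(115) + D = 485/1936 - 1/4960 = 150229/600160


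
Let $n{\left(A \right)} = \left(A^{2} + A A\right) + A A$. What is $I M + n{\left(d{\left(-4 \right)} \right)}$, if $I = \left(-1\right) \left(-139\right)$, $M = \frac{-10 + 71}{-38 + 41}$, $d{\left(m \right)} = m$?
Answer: $\frac{8623}{3} \approx 2874.3$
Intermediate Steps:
$M = \frac{61}{3} \approx 20.333$
$n{\left(A \right)} = 3 A^{2}$ ($n{\left(A \right)} = \left(A^{2} + A^{2}\right) + A^{2} = 2 A^{2} + A^{2} = 3 A^{2}$)
$I = 139$
$I M + n{\left(d{\left(-4 \right)} \right)} = 139 \cdot \frac{61}{3} + 3 \left(-4\right)^{2} = \frac{8479}{3} + 3 \cdot 16 = \frac{8479}{3} + 48 = \frac{8623}{3}$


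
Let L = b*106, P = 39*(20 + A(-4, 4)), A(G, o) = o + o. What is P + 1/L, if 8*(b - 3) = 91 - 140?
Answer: 1446896/1325 ≈ 1092.0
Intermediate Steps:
b = -25/8 (b = 3 + (91 - 140)/8 = 3 + (1/8)*(-49) = 3 - 49/8 = -25/8 ≈ -3.1250)
A(G, o) = 2*o
P = 1092 (P = 39*(20 + 2*4) = 39*(20 + 8) = 39*28 = 1092)
L = -1325/4 (L = -25/8*106 = -1325/4 ≈ -331.25)
P + 1/L = 1092 + 1/(-1325/4) = 1092 - 4/1325 = 1446896/1325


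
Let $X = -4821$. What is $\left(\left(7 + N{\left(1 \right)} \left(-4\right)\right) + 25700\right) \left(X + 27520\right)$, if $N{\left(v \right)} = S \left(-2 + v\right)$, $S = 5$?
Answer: $583977173$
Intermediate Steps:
$N{\left(v \right)} = -10 + 5 v$ ($N{\left(v \right)} = 5 \left(-2 + v\right) = -10 + 5 v$)
$\left(\left(7 + N{\left(1 \right)} \left(-4\right)\right) + 25700\right) \left(X + 27520\right) = \left(\left(7 + \left(-10 + 5 \cdot 1\right) \left(-4\right)\right) + 25700\right) \left(-4821 + 27520\right) = \left(\left(7 + \left(-10 + 5\right) \left(-4\right)\right) + 25700\right) 22699 = \left(\left(7 - -20\right) + 25700\right) 22699 = \left(\left(7 + 20\right) + 25700\right) 22699 = \left(27 + 25700\right) 22699 = 25727 \cdot 22699 = 583977173$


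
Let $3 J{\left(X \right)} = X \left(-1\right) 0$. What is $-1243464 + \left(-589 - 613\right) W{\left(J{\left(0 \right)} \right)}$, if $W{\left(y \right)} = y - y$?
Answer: $-1243464$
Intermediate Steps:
$J{\left(X \right)} = 0$ ($J{\left(X \right)} = \frac{X \left(-1\right) 0}{3} = \frac{- X 0}{3} = \frac{1}{3} \cdot 0 = 0$)
$W{\left(y \right)} = 0$
$-1243464 + \left(-589 - 613\right) W{\left(J{\left(0 \right)} \right)} = -1243464 + \left(-589 - 613\right) 0 = -1243464 - 0 = -1243464 + 0 = -1243464$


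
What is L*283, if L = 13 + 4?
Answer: 4811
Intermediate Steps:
L = 17
L*283 = 17*283 = 4811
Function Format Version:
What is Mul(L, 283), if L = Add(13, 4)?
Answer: 4811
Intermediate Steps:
L = 17
Mul(L, 283) = Mul(17, 283) = 4811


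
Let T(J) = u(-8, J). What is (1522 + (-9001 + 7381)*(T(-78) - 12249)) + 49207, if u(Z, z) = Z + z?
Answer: 20033429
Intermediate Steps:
T(J) = -8 + J
(1522 + (-9001 + 7381)*(T(-78) - 12249)) + 49207 = (1522 + (-9001 + 7381)*((-8 - 78) - 12249)) + 49207 = (1522 - 1620*(-86 - 12249)) + 49207 = (1522 - 1620*(-12335)) + 49207 = (1522 + 19982700) + 49207 = 19984222 + 49207 = 20033429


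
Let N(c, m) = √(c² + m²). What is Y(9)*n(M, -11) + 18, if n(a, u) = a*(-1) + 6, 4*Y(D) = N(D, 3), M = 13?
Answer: 18 - 21*√10/4 ≈ 1.3980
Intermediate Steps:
Y(D) = √(9 + D²)/4 (Y(D) = √(D² + 3²)/4 = √(D² + 9)/4 = √(9 + D²)/4)
n(a, u) = 6 - a (n(a, u) = -a + 6 = 6 - a)
Y(9)*n(M, -11) + 18 = (√(9 + 9²)/4)*(6 - 1*13) + 18 = (√(9 + 81)/4)*(6 - 13) + 18 = (√90/4)*(-7) + 18 = ((3*√10)/4)*(-7) + 18 = (3*√10/4)*(-7) + 18 = -21*√10/4 + 18 = 18 - 21*√10/4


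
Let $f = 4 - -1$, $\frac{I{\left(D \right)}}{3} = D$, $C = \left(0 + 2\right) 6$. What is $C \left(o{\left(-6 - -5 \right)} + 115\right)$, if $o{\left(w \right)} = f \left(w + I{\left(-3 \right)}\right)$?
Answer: $780$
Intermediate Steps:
$C = 12$ ($C = 2 \cdot 6 = 12$)
$I{\left(D \right)} = 3 D$
$f = 5$ ($f = 4 + 1 = 5$)
$o{\left(w \right)} = -45 + 5 w$ ($o{\left(w \right)} = 5 \left(w + 3 \left(-3\right)\right) = 5 \left(w - 9\right) = 5 \left(-9 + w\right) = -45 + 5 w$)
$C \left(o{\left(-6 - -5 \right)} + 115\right) = 12 \left(\left(-45 + 5 \left(-6 - -5\right)\right) + 115\right) = 12 \left(\left(-45 + 5 \left(-6 + 5\right)\right) + 115\right) = 12 \left(\left(-45 + 5 \left(-1\right)\right) + 115\right) = 12 \left(\left(-45 - 5\right) + 115\right) = 12 \left(-50 + 115\right) = 12 \cdot 65 = 780$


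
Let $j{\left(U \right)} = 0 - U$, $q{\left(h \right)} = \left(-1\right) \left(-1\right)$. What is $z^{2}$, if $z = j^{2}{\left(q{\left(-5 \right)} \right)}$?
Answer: $1$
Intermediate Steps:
$q{\left(h \right)} = 1$
$j{\left(U \right)} = - U$
$z = 1$ ($z = \left(\left(-1\right) 1\right)^{2} = \left(-1\right)^{2} = 1$)
$z^{2} = 1^{2} = 1$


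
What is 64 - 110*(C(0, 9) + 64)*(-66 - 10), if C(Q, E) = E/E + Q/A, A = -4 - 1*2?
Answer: 543464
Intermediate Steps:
A = -6 (A = -4 - 2 = -6)
C(Q, E) = 1 - Q/6 (C(Q, E) = E/E + Q/(-6) = 1 + Q*(-⅙) = 1 - Q/6)
64 - 110*(C(0, 9) + 64)*(-66 - 10) = 64 - 110*((1 - ⅙*0) + 64)*(-66 - 10) = 64 - 110*((1 + 0) + 64)*(-76) = 64 - 110*(1 + 64)*(-76) = 64 - 7150*(-76) = 64 - 110*(-4940) = 64 + 543400 = 543464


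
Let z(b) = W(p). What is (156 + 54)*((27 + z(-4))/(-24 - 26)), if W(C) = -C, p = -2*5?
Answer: -777/5 ≈ -155.40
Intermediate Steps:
p = -10
z(b) = 10 (z(b) = -1*(-10) = 10)
(156 + 54)*((27 + z(-4))/(-24 - 26)) = (156 + 54)*((27 + 10)/(-24 - 26)) = 210*(37/(-50)) = 210*(37*(-1/50)) = 210*(-37/50) = -777/5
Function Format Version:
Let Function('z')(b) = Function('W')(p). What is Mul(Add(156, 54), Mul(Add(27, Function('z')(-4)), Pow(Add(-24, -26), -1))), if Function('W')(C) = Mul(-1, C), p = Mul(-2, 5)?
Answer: Rational(-777, 5) ≈ -155.40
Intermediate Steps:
p = -10
Function('z')(b) = 10 (Function('z')(b) = Mul(-1, -10) = 10)
Mul(Add(156, 54), Mul(Add(27, Function('z')(-4)), Pow(Add(-24, -26), -1))) = Mul(Add(156, 54), Mul(Add(27, 10), Pow(Add(-24, -26), -1))) = Mul(210, Mul(37, Pow(-50, -1))) = Mul(210, Mul(37, Rational(-1, 50))) = Mul(210, Rational(-37, 50)) = Rational(-777, 5)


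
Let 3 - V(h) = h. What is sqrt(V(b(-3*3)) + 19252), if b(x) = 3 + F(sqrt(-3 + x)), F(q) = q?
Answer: sqrt(19252 - 2*I*sqrt(3)) ≈ 138.75 - 0.012*I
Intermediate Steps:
b(x) = 3 + sqrt(-3 + x)
V(h) = 3 - h
sqrt(V(b(-3*3)) + 19252) = sqrt((3 - (3 + sqrt(-3 - 3*3))) + 19252) = sqrt((3 - (3 + sqrt(-3 - 9))) + 19252) = sqrt((3 - (3 + sqrt(-12))) + 19252) = sqrt((3 - (3 + 2*I*sqrt(3))) + 19252) = sqrt((3 + (-3 - 2*I*sqrt(3))) + 19252) = sqrt(-2*I*sqrt(3) + 19252) = sqrt(19252 - 2*I*sqrt(3))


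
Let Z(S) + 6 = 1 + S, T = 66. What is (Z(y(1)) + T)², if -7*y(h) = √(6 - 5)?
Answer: 181476/49 ≈ 3703.6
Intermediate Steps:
y(h) = -⅐ (y(h) = -√(6 - 5)/7 = -√1/7 = -⅐*1 = -⅐)
Z(S) = -5 + S (Z(S) = -6 + (1 + S) = -5 + S)
(Z(y(1)) + T)² = ((-5 - ⅐) + 66)² = (-36/7 + 66)² = (426/7)² = 181476/49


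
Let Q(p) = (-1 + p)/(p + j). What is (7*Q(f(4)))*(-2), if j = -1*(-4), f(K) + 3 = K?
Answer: 0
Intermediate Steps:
f(K) = -3 + K
j = 4
Q(p) = (-1 + p)/(4 + p) (Q(p) = (-1 + p)/(p + 4) = (-1 + p)/(4 + p))
(7*Q(f(4)))*(-2) = (7*((-1 + (-3 + 4))/(4 + (-3 + 4))))*(-2) = (7*((-1 + 1)/(4 + 1)))*(-2) = (7*(0/5))*(-2) = (7*((⅕)*0))*(-2) = (7*0)*(-2) = 0*(-2) = 0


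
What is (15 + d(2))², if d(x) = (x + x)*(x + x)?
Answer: 961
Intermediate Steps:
d(x) = 4*x² (d(x) = (2*x)*(2*x) = 4*x²)
(15 + d(2))² = (15 + 4*2²)² = (15 + 4*4)² = (15 + 16)² = 31² = 961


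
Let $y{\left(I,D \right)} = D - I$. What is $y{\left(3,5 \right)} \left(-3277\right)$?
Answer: $-6554$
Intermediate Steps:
$y{\left(3,5 \right)} \left(-3277\right) = \left(5 - 3\right) \left(-3277\right) = 2 \left(-3277\right) = -6554$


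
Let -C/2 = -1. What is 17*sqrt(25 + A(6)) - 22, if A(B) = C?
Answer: -22 + 51*sqrt(3) ≈ 66.335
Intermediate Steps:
C = 2 (C = -2*(-1) = 2)
A(B) = 2
17*sqrt(25 + A(6)) - 22 = 17*sqrt(25 + 2) - 22 = 17*sqrt(27) - 22 = 17*(3*sqrt(3)) - 22 = 51*sqrt(3) - 22 = -22 + 51*sqrt(3)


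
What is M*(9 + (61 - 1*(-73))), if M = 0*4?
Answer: 0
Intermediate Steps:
M = 0
M*(9 + (61 - 1*(-73))) = 0*(9 + (61 - 1*(-73))) = 0*(9 + (61 + 73)) = 0*(9 + 134) = 0*143 = 0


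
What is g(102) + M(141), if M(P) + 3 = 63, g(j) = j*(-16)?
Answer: -1572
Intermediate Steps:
g(j) = -16*j
M(P) = 60 (M(P) = -3 + 63 = 60)
g(102) + M(141) = -16*102 + 60 = -1632 + 60 = -1572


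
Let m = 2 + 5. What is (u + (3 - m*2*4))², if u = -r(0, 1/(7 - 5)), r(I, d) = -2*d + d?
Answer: 11025/4 ≈ 2756.3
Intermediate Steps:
m = 7
r(I, d) = -d
u = ½ (u = -(-1)/(7 - 5) = -(-1)/2 = -1*(-½) = ½ ≈ 0.50000)
(u + (3 - m*2*4))² = (½ + (3 - 7*2*4))² = (½ + (3 - 14*4))² = (½ + (3 - 1*56))² = (½ + (3 - 56))² = (½ - 53)² = (-105/2)² = 11025/4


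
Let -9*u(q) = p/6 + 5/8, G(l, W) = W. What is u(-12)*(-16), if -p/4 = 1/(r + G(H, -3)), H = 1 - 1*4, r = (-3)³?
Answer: 466/405 ≈ 1.1506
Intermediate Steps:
r = -27
H = -3 (H = 1 - 4 = -3)
p = 2/15 (p = -4/(-27 - 3) = -4/(-30) = -4*(-1/30) = 2/15 ≈ 0.13333)
u(q) = -233/3240 (u(q) = -((2/15)/6 + 5/8)/9 = -((2/15)*(⅙) + 5*(⅛))/9 = -(1/45 + 5/8)/9 = -⅑*233/360 = -233/3240)
u(-12)*(-16) = -233/3240*(-16) = 466/405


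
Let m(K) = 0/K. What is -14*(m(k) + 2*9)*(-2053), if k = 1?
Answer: 517356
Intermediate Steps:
m(K) = 0
-14*(m(k) + 2*9)*(-2053) = -14*(0 + 2*9)*(-2053) = -14*(0 + 18)*(-2053) = -14*18*(-2053) = -252*(-2053) = 517356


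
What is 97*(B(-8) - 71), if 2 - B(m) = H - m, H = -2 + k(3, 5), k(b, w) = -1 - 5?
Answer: -6693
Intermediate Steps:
k(b, w) = -6
H = -8 (H = -2 - 6 = -8)
B(m) = 10 + m (B(m) = 2 - (-8 - m) = 2 + (8 + m) = 10 + m)
97*(B(-8) - 71) = 97*((10 - 8) - 71) = 97*(2 - 71) = 97*(-69) = -6693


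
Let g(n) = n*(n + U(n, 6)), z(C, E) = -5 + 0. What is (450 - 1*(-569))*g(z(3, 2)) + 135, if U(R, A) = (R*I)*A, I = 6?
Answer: 942710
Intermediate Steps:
z(C, E) = -5
U(R, A) = 6*A*R (U(R, A) = (R*6)*A = (6*R)*A = 6*A*R)
g(n) = 37*n² (g(n) = n*(n + 6*6*n) = n*(n + 36*n) = n*(37*n) = 37*n²)
(450 - 1*(-569))*g(z(3, 2)) + 135 = (450 - 1*(-569))*(37*(-5)²) + 135 = (450 + 569)*(37*25) + 135 = 1019*925 + 135 = 942575 + 135 = 942710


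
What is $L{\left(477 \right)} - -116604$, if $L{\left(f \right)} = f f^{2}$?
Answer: $108647937$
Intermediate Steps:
$L{\left(f \right)} = f^{3}$
$L{\left(477 \right)} - -116604 = 477^{3} - -116604 = 108531333 + 116604 = 108647937$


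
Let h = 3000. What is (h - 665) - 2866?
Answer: -531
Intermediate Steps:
(h - 665) - 2866 = (3000 - 665) - 2866 = 2335 - 2866 = -531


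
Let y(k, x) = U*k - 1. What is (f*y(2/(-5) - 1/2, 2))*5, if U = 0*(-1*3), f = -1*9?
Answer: 45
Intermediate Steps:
f = -9
U = 0 (U = 0*(-3) = 0)
y(k, x) = -1 (y(k, x) = 0*k - 1 = 0 - 1 = -1)
(f*y(2/(-5) - 1/2, 2))*5 = -9*(-1)*5 = 9*5 = 45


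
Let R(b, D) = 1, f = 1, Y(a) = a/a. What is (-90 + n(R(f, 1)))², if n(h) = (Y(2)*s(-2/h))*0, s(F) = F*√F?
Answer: 8100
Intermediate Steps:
Y(a) = 1
s(F) = F^(3/2)
n(h) = 0 (n(h) = (1*(-2/h)^(3/2))*0 = (1*(2*√2*(-1/h)^(3/2)))*0 = (2*√2*(-1/h)^(3/2))*0 = 0)
(-90 + n(R(f, 1)))² = (-90 + 0)² = (-90)² = 8100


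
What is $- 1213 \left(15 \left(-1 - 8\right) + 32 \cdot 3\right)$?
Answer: $47307$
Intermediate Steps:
$- 1213 \left(15 \left(-1 - 8\right) + 32 \cdot 3\right) = - 1213 \left(15 \left(-9\right) + 96\right) = - 1213 \left(-135 + 96\right) = \left(-1213\right) \left(-39\right) = 47307$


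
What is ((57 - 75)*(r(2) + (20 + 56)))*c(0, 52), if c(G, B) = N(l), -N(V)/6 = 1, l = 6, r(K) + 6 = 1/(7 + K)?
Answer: 7572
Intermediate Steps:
r(K) = -6 + 1/(7 + K)
N(V) = -6 (N(V) = -6*1 = -6)
c(G, B) = -6
((57 - 75)*(r(2) + (20 + 56)))*c(0, 52) = ((57 - 75)*((-41 - 6*2)/(7 + 2) + (20 + 56)))*(-6) = -18*((-41 - 12)/9 + 76)*(-6) = -18*((⅑)*(-53) + 76)*(-6) = -18*(-53/9 + 76)*(-6) = -18*631/9*(-6) = -1262*(-6) = 7572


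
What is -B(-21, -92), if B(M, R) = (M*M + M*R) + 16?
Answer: -2389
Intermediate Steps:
B(M, R) = 16 + M² + M*R (B(M, R) = (M² + M*R) + 16 = 16 + M² + M*R)
-B(-21, -92) = -(16 + (-21)² - 21*(-92)) = -(16 + 441 + 1932) = -1*2389 = -2389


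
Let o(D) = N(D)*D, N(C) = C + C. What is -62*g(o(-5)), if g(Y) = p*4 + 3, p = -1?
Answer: 62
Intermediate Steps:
N(C) = 2*C
o(D) = 2*D² (o(D) = (2*D)*D = 2*D²)
g(Y) = -1 (g(Y) = -1*4 + 3 = -4 + 3 = -1)
-62*g(o(-5)) = -62*(-1) = 62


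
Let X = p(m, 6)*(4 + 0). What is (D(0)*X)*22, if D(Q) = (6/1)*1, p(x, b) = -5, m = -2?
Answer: -2640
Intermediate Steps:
D(Q) = 6 (D(Q) = (1*6)*1 = 6*1 = 6)
X = -20 (X = -5*(4 + 0) = -5*4 = -20)
(D(0)*X)*22 = (6*(-20))*22 = -120*22 = -2640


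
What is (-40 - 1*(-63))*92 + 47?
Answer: 2163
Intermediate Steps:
(-40 - 1*(-63))*92 + 47 = (-40 + 63)*92 + 47 = 23*92 + 47 = 2116 + 47 = 2163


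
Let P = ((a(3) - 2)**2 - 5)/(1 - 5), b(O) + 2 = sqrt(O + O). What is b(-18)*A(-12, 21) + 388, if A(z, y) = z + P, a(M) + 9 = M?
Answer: 883/2 - 321*I/2 ≈ 441.5 - 160.5*I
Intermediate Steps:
a(M) = -9 + M
b(O) = -2 + sqrt(2)*sqrt(O) (b(O) = -2 + sqrt(O + O) = -2 + sqrt(2*O) = -2 + sqrt(2)*sqrt(O))
P = -59/4 (P = (((-9 + 3) - 2)**2 - 5)/(1 - 5) = ((-6 - 2)**2 - 5)/(-4) = ((-8)**2 - 5)*(-1/4) = (64 - 5)*(-1/4) = 59*(-1/4) = -59/4 ≈ -14.750)
A(z, y) = -59/4 + z (A(z, y) = z - 59/4 = -59/4 + z)
b(-18)*A(-12, 21) + 388 = (-2 + sqrt(2)*sqrt(-18))*(-59/4 - 12) + 388 = (-2 + sqrt(2)*(3*I*sqrt(2)))*(-107/4) + 388 = (-2 + 6*I)*(-107/4) + 388 = (107/2 - 321*I/2) + 388 = 883/2 - 321*I/2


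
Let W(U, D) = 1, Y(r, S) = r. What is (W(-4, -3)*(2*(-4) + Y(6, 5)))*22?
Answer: -44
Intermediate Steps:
(W(-4, -3)*(2*(-4) + Y(6, 5)))*22 = (1*(2*(-4) + 6))*22 = (1*(-8 + 6))*22 = (1*(-2))*22 = -2*22 = -44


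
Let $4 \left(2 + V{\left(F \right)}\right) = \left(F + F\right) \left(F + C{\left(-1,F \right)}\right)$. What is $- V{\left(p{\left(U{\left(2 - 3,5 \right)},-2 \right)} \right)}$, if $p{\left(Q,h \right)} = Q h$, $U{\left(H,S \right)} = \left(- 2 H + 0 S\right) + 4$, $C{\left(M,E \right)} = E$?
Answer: $-142$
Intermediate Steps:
$U{\left(H,S \right)} = 4 - 2 H$ ($U{\left(H,S \right)} = \left(- 2 H + 0\right) + 4 = - 2 H + 4 = 4 - 2 H$)
$V{\left(F \right)} = -2 + F^{2}$ ($V{\left(F \right)} = -2 + \frac{\left(F + F\right) \left(F + F\right)}{4} = -2 + \frac{2 F 2 F}{4} = -2 + \frac{4 F^{2}}{4} = -2 + F^{2}$)
$- V{\left(p{\left(U{\left(2 - 3,5 \right)},-2 \right)} \right)} = - (-2 + \left(\left(4 - 2 \left(2 - 3\right)\right) \left(-2\right)\right)^{2}) = - (-2 + \left(\left(4 - -2\right) \left(-2\right)\right)^{2}) = - (-2 + \left(\left(4 + 2\right) \left(-2\right)\right)^{2}) = - (-2 + \left(6 \left(-2\right)\right)^{2}) = - (-2 + \left(-12\right)^{2}) = - (-2 + 144) = \left(-1\right) 142 = -142$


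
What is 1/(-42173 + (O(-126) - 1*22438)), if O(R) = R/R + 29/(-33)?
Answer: -33/2132159 ≈ -1.5477e-5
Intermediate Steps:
O(R) = 4/33 (O(R) = 1 + 29*(-1/33) = 1 - 29/33 = 4/33)
1/(-42173 + (O(-126) - 1*22438)) = 1/(-42173 + (4/33 - 1*22438)) = 1/(-42173 + (4/33 - 22438)) = 1/(-42173 - 740450/33) = 1/(-2132159/33) = -33/2132159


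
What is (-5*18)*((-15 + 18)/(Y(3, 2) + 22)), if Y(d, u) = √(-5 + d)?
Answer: -110/9 + 5*I*√2/9 ≈ -12.222 + 0.78567*I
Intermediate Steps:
(-5*18)*((-15 + 18)/(Y(3, 2) + 22)) = (-5*18)*((-15 + 18)/(√(-5 + 3) + 22)) = -270/(√(-2) + 22) = -270/(I*√2 + 22) = -270/(22 + I*√2)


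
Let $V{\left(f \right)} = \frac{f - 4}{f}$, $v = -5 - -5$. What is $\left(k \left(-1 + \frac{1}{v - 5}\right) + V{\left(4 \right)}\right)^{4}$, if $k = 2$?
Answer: $\frac{20736}{625} \approx 33.178$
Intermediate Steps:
$v = 0$ ($v = -5 + 5 = 0$)
$V{\left(f \right)} = \frac{-4 + f}{f}$ ($V{\left(f \right)} = \frac{f - 4}{f} = \frac{-4 + f}{f}$)
$\left(k \left(-1 + \frac{1}{v - 5}\right) + V{\left(4 \right)}\right)^{4} = \left(2 \left(-1 + \frac{1}{0 - 5}\right) + \frac{-4 + 4}{4}\right)^{4} = \left(2 \left(-1 + \frac{1}{-5}\right) + \frac{1}{4} \cdot 0\right)^{4} = \left(2 \left(-1 - \frac{1}{5}\right) + 0\right)^{4} = \left(2 \left(- \frac{6}{5}\right) + 0\right)^{4} = \left(- \frac{12}{5} + 0\right)^{4} = \left(- \frac{12}{5}\right)^{4} = \frac{20736}{625}$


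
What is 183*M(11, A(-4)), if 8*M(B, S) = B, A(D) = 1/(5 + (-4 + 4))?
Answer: 2013/8 ≈ 251.63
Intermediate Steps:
A(D) = ⅕ (A(D) = 1/(5 + 0) = 1/5 = ⅕)
M(B, S) = B/8
183*M(11, A(-4)) = 183*((⅛)*11) = 183*(11/8) = 2013/8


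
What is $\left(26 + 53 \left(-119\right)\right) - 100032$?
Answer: $-106313$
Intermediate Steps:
$\left(26 + 53 \left(-119\right)\right) - 100032 = \left(26 - 6307\right) - 100032 = -6281 - 100032 = -106313$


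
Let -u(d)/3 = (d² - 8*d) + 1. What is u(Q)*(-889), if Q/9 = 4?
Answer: 2691003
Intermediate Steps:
Q = 36 (Q = 9*4 = 36)
u(d) = -3 - 3*d² + 24*d (u(d) = -3*((d² - 8*d) + 1) = -3*(1 + d² - 8*d) = -3 - 3*d² + 24*d)
u(Q)*(-889) = (-3 - 3*36² + 24*36)*(-889) = (-3 - 3*1296 + 864)*(-889) = (-3 - 3888 + 864)*(-889) = -3027*(-889) = 2691003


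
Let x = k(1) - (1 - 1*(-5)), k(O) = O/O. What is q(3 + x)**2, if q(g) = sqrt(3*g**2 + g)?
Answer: 10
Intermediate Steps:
k(O) = 1
x = -5 (x = 1 - (1 - 1*(-5)) = 1 - (1 + 5) = 1 - 1*6 = 1 - 6 = -5)
q(g) = sqrt(g + 3*g**2)
q(3 + x)**2 = (sqrt((3 - 5)*(1 + 3*(3 - 5))))**2 = (sqrt(-2*(1 + 3*(-2))))**2 = (sqrt(-2*(1 - 6)))**2 = (sqrt(-2*(-5)))**2 = (sqrt(10))**2 = 10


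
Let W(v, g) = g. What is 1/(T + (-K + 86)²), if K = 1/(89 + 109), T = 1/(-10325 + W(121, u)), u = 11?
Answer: 7487964/55374476513 ≈ 0.00013522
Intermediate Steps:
T = -1/10314 (T = 1/(-10325 + 11) = 1/(-10314) = -1/10314 ≈ -9.6956e-5)
K = 1/198 ≈ 0.0050505
1/(T + (-K + 86)²) = 1/(-1/10314 + (-1*1/198 + 86)²) = 1/(-1/10314 + (-1/198 + 86)²) = 1/(-1/10314 + (17027/198)²) = 1/(-1/10314 + 289918729/39204) = 1/(55374476513/7487964) = 7487964/55374476513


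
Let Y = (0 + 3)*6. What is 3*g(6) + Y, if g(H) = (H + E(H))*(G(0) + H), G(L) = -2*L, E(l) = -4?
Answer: 54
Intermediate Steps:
Y = 18 (Y = 3*6 = 18)
g(H) = H*(-4 + H) (g(H) = (H - 4)*(-2*0 + H) = (-4 + H)*(0 + H) = (-4 + H)*H = H*(-4 + H))
3*g(6) + Y = 3*(6*(-4 + 6)) + 18 = 3*(6*2) + 18 = 3*12 + 18 = 36 + 18 = 54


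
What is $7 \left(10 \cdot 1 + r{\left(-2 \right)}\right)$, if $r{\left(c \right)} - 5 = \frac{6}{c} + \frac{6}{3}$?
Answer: $98$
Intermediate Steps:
$r{\left(c \right)} = 7 + \frac{6}{c}$ ($r{\left(c \right)} = 5 + \left(\frac{6}{c} + \frac{6}{3}\right) = 5 + \left(\frac{6}{c} + 6 \cdot \frac{1}{3}\right) = 5 + \left(\frac{6}{c} + 2\right) = 5 + \left(2 + \frac{6}{c}\right) = 7 + \frac{6}{c}$)
$7 \left(10 \cdot 1 + r{\left(-2 \right)}\right) = 7 \left(10 \cdot 1 + \left(7 + \frac{6}{-2}\right)\right) = 7 \left(10 + \left(7 + 6 \left(- \frac{1}{2}\right)\right)\right) = 7 \left(10 + \left(7 - 3\right)\right) = 7 \left(10 + 4\right) = 7 \cdot 14 = 98$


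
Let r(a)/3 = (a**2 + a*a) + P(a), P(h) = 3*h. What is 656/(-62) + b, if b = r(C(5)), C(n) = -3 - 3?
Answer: 4694/31 ≈ 151.42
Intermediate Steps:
C(n) = -6
r(a) = 6*a**2 + 9*a (r(a) = 3*((a**2 + a*a) + 3*a) = 3*((a**2 + a**2) + 3*a) = 3*(2*a**2 + 3*a) = 6*a**2 + 9*a)
b = 162 (b = 3*(-6)*(3 + 2*(-6)) = 3*(-6)*(3 - 12) = 3*(-6)*(-9) = 162)
656/(-62) + b = 656/(-62) + 162 = 656*(-1/62) + 162 = -328/31 + 162 = 4694/31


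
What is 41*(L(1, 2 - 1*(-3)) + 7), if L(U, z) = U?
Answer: 328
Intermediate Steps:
41*(L(1, 2 - 1*(-3)) + 7) = 41*(1 + 7) = 41*8 = 328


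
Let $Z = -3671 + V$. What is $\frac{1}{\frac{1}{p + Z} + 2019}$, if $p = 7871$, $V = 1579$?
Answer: $\frac{5779}{11667802} \approx 0.0004953$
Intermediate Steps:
$Z = -2092$ ($Z = -3671 + 1579 = -2092$)
$\frac{1}{\frac{1}{p + Z} + 2019} = \frac{1}{\frac{1}{7871 - 2092} + 2019} = \frac{1}{\frac{1}{5779} + 2019} = \frac{1}{\frac{11667802}{5779}} = \frac{5779}{11667802}$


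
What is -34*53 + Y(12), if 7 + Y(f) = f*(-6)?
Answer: -1881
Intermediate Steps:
Y(f) = -7 - 6*f (Y(f) = -7 + f*(-6) = -7 - 6*f)
-34*53 + Y(12) = -34*53 + (-7 - 6*12) = -1802 + (-7 - 72) = -1802 - 79 = -1881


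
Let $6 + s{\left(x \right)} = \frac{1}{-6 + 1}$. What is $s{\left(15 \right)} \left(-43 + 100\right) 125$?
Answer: $-44175$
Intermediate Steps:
$s{\left(x \right)} = - \frac{31}{5}$ ($s{\left(x \right)} = -6 + \frac{1}{-6 + 1} = -6 + \frac{1}{-5} = -6 - \frac{1}{5} = - \frac{31}{5}$)
$s{\left(15 \right)} \left(-43 + 100\right) 125 = - \frac{31 \left(-43 + 100\right)}{5} \cdot 125 = \left(- \frac{31}{5}\right) 57 \cdot 125 = \left(- \frac{1767}{5}\right) 125 = -44175$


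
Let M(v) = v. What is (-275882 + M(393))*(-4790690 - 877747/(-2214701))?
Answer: 2922923153516681127/2214701 ≈ 1.3198e+12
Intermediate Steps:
(-275882 + M(393))*(-4790690 - 877747/(-2214701)) = (-275882 + 393)*(-4790690 - 877747/(-2214701)) = -275489*(-4790690 - 877747*(-1/2214701)) = -275489*(-4790690 + 877747/2214701) = -275489*(-10609945055943/2214701) = 2922923153516681127/2214701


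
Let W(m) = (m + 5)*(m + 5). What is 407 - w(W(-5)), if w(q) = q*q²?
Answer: 407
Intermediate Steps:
W(m) = (5 + m)² (W(m) = (5 + m)*(5 + m) = (5 + m)²)
w(q) = q³
407 - w(W(-5)) = 407 - ((5 - 5)²)³ = 407 - (0²)³ = 407 - 1*0³ = 407 - 1*0 = 407 + 0 = 407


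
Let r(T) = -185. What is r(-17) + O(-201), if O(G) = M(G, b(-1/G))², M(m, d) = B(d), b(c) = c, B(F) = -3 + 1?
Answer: -181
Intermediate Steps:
B(F) = -2
M(m, d) = -2
O(G) = 4 (O(G) = (-2)² = 4)
r(-17) + O(-201) = -185 + 4 = -181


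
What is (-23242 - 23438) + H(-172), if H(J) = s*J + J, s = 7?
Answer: -48056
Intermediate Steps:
H(J) = 8*J (H(J) = 7*J + J = 8*J)
(-23242 - 23438) + H(-172) = (-23242 - 23438) + 8*(-172) = -46680 - 1376 = -48056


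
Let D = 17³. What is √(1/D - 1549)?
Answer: 2*I*√32343503/289 ≈ 39.357*I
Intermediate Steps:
D = 4913
√(1/D - 1549) = √(1/4913 - 1549) = √(-7610236/4913) = 2*I*√32343503/289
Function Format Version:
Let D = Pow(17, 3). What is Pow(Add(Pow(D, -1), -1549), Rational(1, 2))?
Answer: Mul(Rational(2, 289), I, Pow(32343503, Rational(1, 2))) ≈ Mul(39.357, I)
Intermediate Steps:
D = 4913
Pow(Add(Pow(D, -1), -1549), Rational(1, 2)) = Pow(Add(Pow(4913, -1), -1549), Rational(1, 2)) = Pow(Add(Rational(1, 4913), -1549), Rational(1, 2)) = Pow(Rational(-7610236, 4913), Rational(1, 2)) = Mul(Rational(2, 289), I, Pow(32343503, Rational(1, 2)))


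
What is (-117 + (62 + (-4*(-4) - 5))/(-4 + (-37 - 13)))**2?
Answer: 40844881/2916 ≈ 14007.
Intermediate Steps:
(-117 + (62 + (-4*(-4) - 5))/(-4 + (-37 - 13)))**2 = (-117 + (62 + (16 - 5))/(-4 - 50))**2 = (-117 + (62 + 11)/(-54))**2 = (-117 + 73*(-1/54))**2 = (-117 - 73/54)**2 = (-6391/54)**2 = 40844881/2916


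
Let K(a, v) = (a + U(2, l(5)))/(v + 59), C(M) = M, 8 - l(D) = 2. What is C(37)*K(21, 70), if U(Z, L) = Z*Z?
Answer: 925/129 ≈ 7.1705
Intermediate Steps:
l(D) = 6 (l(D) = 8 - 1*2 = 8 - 2 = 6)
U(Z, L) = Z²
K(a, v) = (4 + a)/(59 + v) (K(a, v) = (a + 2²)/(v + 59) = (a + 4)/(59 + v) = (4 + a)/(59 + v))
C(37)*K(21, 70) = 37*((4 + 21)/(59 + 70)) = 37*(25/129) = 925/129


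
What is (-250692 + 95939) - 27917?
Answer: -182670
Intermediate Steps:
(-250692 + 95939) - 27917 = -154753 - 27917 = -182670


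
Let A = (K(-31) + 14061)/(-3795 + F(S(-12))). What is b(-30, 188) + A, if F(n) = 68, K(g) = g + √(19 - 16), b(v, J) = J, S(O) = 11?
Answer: 686646/3727 - √3/3727 ≈ 184.24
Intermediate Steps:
K(g) = g + √3
A = -14030/3727 - √3/3727 (A = ((-31 + √3) + 14061)/(-3795 + 68) = (14030 + √3)/(-3727) = (14030 + √3)*(-1/3727) = -14030/3727 - √3/3727 ≈ -3.7649)
b(-30, 188) + A = 188 + (-14030/3727 - √3/3727) = 686646/3727 - √3/3727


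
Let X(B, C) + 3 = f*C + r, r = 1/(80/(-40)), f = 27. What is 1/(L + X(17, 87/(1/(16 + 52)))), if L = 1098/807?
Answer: 538/85934665 ≈ 6.2606e-6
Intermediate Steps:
L = 366/269 (L = 1098*(1/807) = 366/269 ≈ 1.3606)
r = -½ (r = 1/(80*(-1/40)) = 1/(-2) = -½ ≈ -0.50000)
X(B, C) = -7/2 + 27*C (X(B, C) = -3 + (27*C - ½) = -3 + (-½ + 27*C) = -7/2 + 27*C)
1/(L + X(17, 87/(1/(16 + 52)))) = 1/(366/269 + (-7/2 + 27*(87/(1/(16 + 52))))) = 1/(366/269 + (-7/2 + 27*(87/(1/68)))) = 1/(366/269 + (-7/2 + 27*(87*68))) = 1/(366/269 + (-7/2 + 27*5916)) = 1/(366/269 + (-7/2 + 159732)) = 1/(366/269 + 319457/2) = 1/(85934665/538) = 538/85934665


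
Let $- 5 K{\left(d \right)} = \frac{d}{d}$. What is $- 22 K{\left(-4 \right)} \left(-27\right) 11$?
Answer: $- \frac{6534}{5} \approx -1306.8$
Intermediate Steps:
$K{\left(d \right)} = - \frac{1}{5}$ ($K{\left(d \right)} = - \frac{d \frac{1}{d}}{5} = \left(- \frac{1}{5}\right) 1 = - \frac{1}{5}$)
$- 22 K{\left(-4 \right)} \left(-27\right) 11 = \left(-22\right) \left(- \frac{1}{5}\right) \left(-27\right) 11 = \frac{22}{5} \left(-27\right) 11 = \left(- \frac{594}{5}\right) 11 = - \frac{6534}{5}$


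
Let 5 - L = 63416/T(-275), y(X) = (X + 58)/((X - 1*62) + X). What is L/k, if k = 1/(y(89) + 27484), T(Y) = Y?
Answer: 206572562181/31900 ≈ 6.4756e+6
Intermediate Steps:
y(X) = (58 + X)/(-62 + 2*X) (y(X) = (58 + X)/((X - 62) + X) = (58 + X)/((-62 + X) + X) = (58 + X)/(-62 + 2*X))
L = 64791/275 (L = 5 - 63416/(-275) = 5 - 63416*(-1)/275 = 5 - 1*(-63416/275) = 5 + 63416/275 = 64791/275 ≈ 235.60)
k = 116/3188291 (k = 1/((58 + 89)/(2*(-31 + 89)) + 27484) = 1/((½)*147/58 + 27484) = 1/((½)*(1/58)*147 + 27484) = 1/(147/116 + 27484) = 1/(3188291/116) = 116/3188291 ≈ 3.6383e-5)
L/k = 64791/(275*(116/3188291)) = (64791/275)*(3188291/116) = 206572562181/31900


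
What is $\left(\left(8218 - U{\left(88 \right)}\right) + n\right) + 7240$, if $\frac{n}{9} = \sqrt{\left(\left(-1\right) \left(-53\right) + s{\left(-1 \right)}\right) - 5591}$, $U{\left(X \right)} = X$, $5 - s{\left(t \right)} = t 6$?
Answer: $15370 + 9 i \sqrt{5527} \approx 15370.0 + 669.09 i$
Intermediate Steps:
$s{\left(t \right)} = 5 - 6 t$ ($s{\left(t \right)} = 5 - t 6 = 5 - 6 t$)
$n = 9 i \sqrt{5527}$ ($n = 9 \sqrt{\left(\left(-1\right) \left(-53\right) + \left(5 - -6\right)\right) - 5591} = 9 \sqrt{\left(53 + \left(5 + 6\right)\right) - 5591} = 9 \sqrt{\left(53 + 11\right) - 5591} = 9 \sqrt{64 - 5591} = 9 \sqrt{-5527} = 9 i \sqrt{5527} \approx 669.09 i$)
$\left(\left(8218 - U{\left(88 \right)}\right) + n\right) + 7240 = \left(\left(8218 - 88\right) + 9 i \sqrt{5527}\right) + 7240 = \left(8130 + 9 i \sqrt{5527}\right) + 7240 = 15370 + 9 i \sqrt{5527}$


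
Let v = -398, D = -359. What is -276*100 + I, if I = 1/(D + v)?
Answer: -20893201/757 ≈ -27600.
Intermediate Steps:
I = -1/757 (I = 1/(-359 - 398) = 1/(-757) = -1/757 ≈ -0.0013210)
-276*100 + I = -276*100 - 1/757 = -27600 - 1/757 = -20893201/757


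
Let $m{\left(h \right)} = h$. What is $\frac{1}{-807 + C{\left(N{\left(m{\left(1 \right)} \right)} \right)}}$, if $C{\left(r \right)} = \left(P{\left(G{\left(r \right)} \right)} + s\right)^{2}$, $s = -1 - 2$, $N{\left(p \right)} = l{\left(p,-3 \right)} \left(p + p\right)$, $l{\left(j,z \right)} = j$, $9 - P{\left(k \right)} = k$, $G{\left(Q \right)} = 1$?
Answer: $- \frac{1}{782} \approx -0.0012788$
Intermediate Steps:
$P{\left(k \right)} = 9 - k$
$N{\left(p \right)} = 2 p^{2}$ ($N{\left(p \right)} = p \left(p + p\right) = p 2 p = 2 p^{2}$)
$s = -3$
$C{\left(r \right)} = 25$ ($C{\left(r \right)} = \left(\left(9 - 1\right) - 3\right)^{2} = \left(8 - 3\right)^{2} = 5^{2} = 25$)
$\frac{1}{-807 + C{\left(N{\left(m{\left(1 \right)} \right)} \right)}} = \frac{1}{-807 + 25} = \frac{1}{-782} = - \frac{1}{782}$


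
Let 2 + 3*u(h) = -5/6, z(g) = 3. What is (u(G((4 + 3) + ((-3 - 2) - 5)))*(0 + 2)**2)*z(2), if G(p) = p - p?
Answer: -34/3 ≈ -11.333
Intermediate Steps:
G(p) = 0
u(h) = -17/18 (u(h) = -2/3 + (-5/6)/3 = -2/3 + (-5*1/6)/3 = -2/3 + (1/3)*(-5/6) = -2/3 - 5/18 = -17/18)
(u(G((4 + 3) + ((-3 - 2) - 5)))*(0 + 2)**2)*z(2) = -17*(0 + 2)**2/18*3 = -17/18*2**2*3 = -17/18*4*3 = -34/9*3 = -34/3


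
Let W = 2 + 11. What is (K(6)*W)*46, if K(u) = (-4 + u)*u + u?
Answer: 10764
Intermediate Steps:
K(u) = u + u*(-4 + u) (K(u) = u*(-4 + u) + u = u + u*(-4 + u))
W = 13
(K(6)*W)*46 = ((6*(-3 + 6))*13)*46 = ((6*3)*13)*46 = (18*13)*46 = 234*46 = 10764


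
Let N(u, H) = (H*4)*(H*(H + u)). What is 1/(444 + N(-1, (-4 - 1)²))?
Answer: 1/60444 ≈ 1.6544e-5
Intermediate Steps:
N(u, H) = 4*H²*(H + u) (N(u, H) = (4*H)*(H*(H + u)) = 4*H²*(H + u))
1/(444 + N(-1, (-4 - 1)²)) = 1/(444 + 4*((-4 - 1)²)²*((-4 - 1)² - 1)) = 1/(444 + 4*((-5)²)²*((-5)² - 1)) = 1/(444 + 4*25²*(25 - 1)) = 1/(444 + 4*625*24) = 1/(444 + 60000) = 1/60444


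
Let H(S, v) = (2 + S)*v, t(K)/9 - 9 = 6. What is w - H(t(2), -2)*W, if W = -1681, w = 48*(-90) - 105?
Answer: -465019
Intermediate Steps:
t(K) = 135 (t(K) = 81 + 9*6 = 81 + 54 = 135)
H(S, v) = v*(2 + S)
w = -4425 (w = -4320 - 105 = -4425)
w - H(t(2), -2)*W = -4425 - (-2*(2 + 135))*(-1681) = -4425 - (-2*137)*(-1681) = -4425 - (-274)*(-1681) = -4425 - 1*460594 = -4425 - 460594 = -465019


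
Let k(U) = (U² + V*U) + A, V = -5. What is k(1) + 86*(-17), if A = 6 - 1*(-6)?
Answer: -1454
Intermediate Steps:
A = 12 (A = 6 + 6 = 12)
k(U) = 12 + U² - 5*U (k(U) = (U² - 5*U) + 12 = 12 + U² - 5*U)
k(1) + 86*(-17) = (12 + 1² - 5*1) + 86*(-17) = (12 + 1 - 5) - 1462 = 8 - 1462 = -1454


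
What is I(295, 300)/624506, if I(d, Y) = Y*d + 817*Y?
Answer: 166800/312253 ≈ 0.53418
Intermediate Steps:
I(d, Y) = 817*Y + Y*d
I(295, 300)/624506 = (300*(817 + 295))/624506 = (300*1112)*(1/624506) = 333600*(1/624506) = 166800/312253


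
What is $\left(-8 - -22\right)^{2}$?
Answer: $196$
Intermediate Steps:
$\left(-8 - -22\right)^{2} = \left(-8 + 22\right)^{2} = 14^{2} = 196$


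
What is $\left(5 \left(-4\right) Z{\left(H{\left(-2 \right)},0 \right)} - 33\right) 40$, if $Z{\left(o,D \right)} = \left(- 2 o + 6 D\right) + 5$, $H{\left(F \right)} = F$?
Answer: $-8520$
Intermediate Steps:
$Z{\left(o,D \right)} = 5 - 2 o + 6 D$
$\left(5 \left(-4\right) Z{\left(H{\left(-2 \right)},0 \right)} - 33\right) 40 = \left(5 \left(-4\right) \left(5 - -4 + 6 \cdot 0\right) - 33\right) 40 = \left(- 20 \left(5 + 4 + 0\right) - 33\right) 40 = \left(\left(-20\right) 9 - 33\right) 40 = \left(-180 - 33\right) 40 = \left(-213\right) 40 = -8520$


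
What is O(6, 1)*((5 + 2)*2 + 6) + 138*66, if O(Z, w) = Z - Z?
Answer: 9108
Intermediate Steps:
O(Z, w) = 0
O(6, 1)*((5 + 2)*2 + 6) + 138*66 = 0*((5 + 2)*2 + 6) + 138*66 = 0*(7*2 + 6) + 9108 = 0*(14 + 6) + 9108 = 0*20 + 9108 = 0 + 9108 = 9108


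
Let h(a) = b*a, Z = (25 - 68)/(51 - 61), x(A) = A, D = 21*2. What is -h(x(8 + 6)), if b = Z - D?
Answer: 2639/5 ≈ 527.80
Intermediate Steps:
D = 42
Z = 43/10 (Z = -43/(-10) = -43*(-⅒) = 43/10 ≈ 4.3000)
b = -377/10 (b = 43/10 - 1*42 = 43/10 - 42 = -377/10 ≈ -37.700)
h(a) = -377*a/10
-h(x(8 + 6)) = -(-377)*(8 + 6)/10 = -(-377)*14/10 = -1*(-2639/5) = 2639/5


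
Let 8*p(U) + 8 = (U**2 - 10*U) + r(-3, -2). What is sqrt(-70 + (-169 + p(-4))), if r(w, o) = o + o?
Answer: I*sqrt(934)/2 ≈ 15.281*I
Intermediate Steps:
r(w, o) = 2*o
p(U) = -3/2 - 5*U/4 + U**2/8 (p(U) = -1 + ((U**2 - 10*U) + 2*(-2))/8 = -1 + ((U**2 - 10*U) - 4)/8 = -1 + (-4 + U**2 - 10*U)/8 = -1 + (-1/2 - 5*U/4 + U**2/8) = -3/2 - 5*U/4 + U**2/8)
sqrt(-70 + (-169 + p(-4))) = sqrt(-70 + (-169 + (-3/2 - 5/4*(-4) + (1/8)*(-4)**2))) = sqrt(-70 + (-169 + (-3/2 + 5 + (1/8)*16))) = sqrt(-70 + (-169 + (-3/2 + 5 + 2))) = sqrt(-70 + (-169 + 11/2)) = sqrt(-70 - 327/2) = sqrt(-467/2) = I*sqrt(934)/2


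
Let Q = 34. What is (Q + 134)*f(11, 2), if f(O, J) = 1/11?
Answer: 168/11 ≈ 15.273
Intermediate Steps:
f(O, J) = 1/11
(Q + 134)*f(11, 2) = (34 + 134)*(1/11) = 168*(1/11) = 168/11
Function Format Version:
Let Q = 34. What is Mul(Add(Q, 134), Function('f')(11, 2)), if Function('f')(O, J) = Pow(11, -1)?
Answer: Rational(168, 11) ≈ 15.273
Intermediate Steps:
Function('f')(O, J) = Rational(1, 11)
Mul(Add(Q, 134), Function('f')(11, 2)) = Mul(Add(34, 134), Rational(1, 11)) = Mul(168, Rational(1, 11)) = Rational(168, 11)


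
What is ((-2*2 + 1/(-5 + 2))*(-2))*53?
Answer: 1378/3 ≈ 459.33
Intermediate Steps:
((-2*2 + 1/(-5 + 2))*(-2))*53 = ((-4 + 1/(-3))*(-2))*53 = ((-4 - 1/3)*(-2))*53 = -13/3*(-2)*53 = (26/3)*53 = 1378/3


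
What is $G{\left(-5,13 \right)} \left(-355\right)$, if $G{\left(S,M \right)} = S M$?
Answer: $23075$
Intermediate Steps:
$G{\left(S,M \right)} = M S$
$G{\left(-5,13 \right)} \left(-355\right) = 13 \left(-5\right) \left(-355\right) = \left(-65\right) \left(-355\right) = 23075$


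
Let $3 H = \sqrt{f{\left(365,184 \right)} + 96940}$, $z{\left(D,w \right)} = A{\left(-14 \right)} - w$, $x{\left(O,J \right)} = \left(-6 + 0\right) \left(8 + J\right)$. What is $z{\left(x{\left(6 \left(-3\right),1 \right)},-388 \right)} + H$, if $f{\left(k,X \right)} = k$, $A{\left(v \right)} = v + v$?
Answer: $360 + \frac{\sqrt{97305}}{3} \approx 463.98$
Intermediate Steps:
$A{\left(v \right)} = 2 v$
$x{\left(O,J \right)} = -48 - 6 J$ ($x{\left(O,J \right)} = - 6 \left(8 + J\right) = -48 - 6 J$)
$z{\left(D,w \right)} = -28 - w$ ($z{\left(D,w \right)} = 2 \left(-14\right) - w = -28 - w$)
$H = \frac{\sqrt{97305}}{3}$ ($H = \frac{\sqrt{365 + 96940}}{3} = \frac{\sqrt{97305}}{3} \approx 103.98$)
$z{\left(x{\left(6 \left(-3\right),1 \right)},-388 \right)} + H = \left(-28 - -388\right) + \frac{\sqrt{97305}}{3} = \left(-28 + 388\right) + \frac{\sqrt{97305}}{3} = 360 + \frac{\sqrt{97305}}{3}$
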